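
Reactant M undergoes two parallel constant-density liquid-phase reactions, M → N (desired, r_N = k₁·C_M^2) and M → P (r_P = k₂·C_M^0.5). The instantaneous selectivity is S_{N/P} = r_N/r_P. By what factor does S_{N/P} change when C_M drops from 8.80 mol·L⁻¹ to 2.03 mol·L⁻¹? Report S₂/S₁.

S_{N/P} = (k₁/k₂)·C_M^1.5, so S₂/S₁ = (C_{M,2}/C_{M,1})^1.5.
= (2.03/8.80)^1.5 = (0.2307)^1.5 = 0.111.
Selectivity toward N falls as C_M falls — high-concentration operation is favoured.

0.111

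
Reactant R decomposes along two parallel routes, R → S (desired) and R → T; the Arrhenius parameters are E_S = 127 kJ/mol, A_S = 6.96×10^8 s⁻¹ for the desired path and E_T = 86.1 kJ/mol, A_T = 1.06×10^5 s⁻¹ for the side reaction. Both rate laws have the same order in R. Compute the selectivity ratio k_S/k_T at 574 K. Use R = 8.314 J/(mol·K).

1.25

Since both paths have the same order in R, the concentration cancels and S_{S/T} = k_S/k_T = (A_S/A_T)·exp[(E_T−E_S)/(RT)].
(E_T−E_S)/(RT) = (86.1−127)×10³/(8.314×574) = -40900/4772 = -8.570.
k_S/k_T = (6.96×10^8/1.06×10^5)·exp(-8.570) = 6566 × 1.896×10^-4 = 1.25.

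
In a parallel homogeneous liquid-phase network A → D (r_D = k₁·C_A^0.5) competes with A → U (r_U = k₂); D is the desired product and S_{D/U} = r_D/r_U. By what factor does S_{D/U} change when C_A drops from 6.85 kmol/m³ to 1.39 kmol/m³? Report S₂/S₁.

S_{D/U} = (k₁/k₂)·C_A^0.5, so S₂/S₁ = (C_{A,2}/C_{A,1})^0.5.
= (1.39/6.85)^0.5 = (0.2029)^0.5 = 0.450.

0.450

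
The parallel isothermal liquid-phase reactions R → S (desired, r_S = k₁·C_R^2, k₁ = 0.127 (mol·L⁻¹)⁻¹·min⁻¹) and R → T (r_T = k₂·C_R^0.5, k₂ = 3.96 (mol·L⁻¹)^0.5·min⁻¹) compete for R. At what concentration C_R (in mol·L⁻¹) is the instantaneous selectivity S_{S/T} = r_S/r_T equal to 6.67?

S_{S/T} = (k₁/k₂)·C_R^1.5 ⇒ C_R = (S·k₂/k₁)^(1/1.5).
= (6.67×3.96/0.127)^(0.6667) = (208.0)^(0.6667) = 35.1 mol·L⁻¹.

35.1 mol·L⁻¹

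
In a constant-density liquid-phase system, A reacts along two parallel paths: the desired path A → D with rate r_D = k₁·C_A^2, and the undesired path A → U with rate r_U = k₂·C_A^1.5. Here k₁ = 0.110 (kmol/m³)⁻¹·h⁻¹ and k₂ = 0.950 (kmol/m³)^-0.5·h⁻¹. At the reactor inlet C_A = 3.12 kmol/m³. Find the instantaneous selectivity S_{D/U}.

0.205

S_{D/U} = r_D/r_U = (k₁·C_A^2)/(k₂·C_A^1.5) = (k₁/k₂)·C_A^0.5.
= (0.110×3.120^2) / (0.950×3.120^1.5) = 1.071/5.235 = 0.205.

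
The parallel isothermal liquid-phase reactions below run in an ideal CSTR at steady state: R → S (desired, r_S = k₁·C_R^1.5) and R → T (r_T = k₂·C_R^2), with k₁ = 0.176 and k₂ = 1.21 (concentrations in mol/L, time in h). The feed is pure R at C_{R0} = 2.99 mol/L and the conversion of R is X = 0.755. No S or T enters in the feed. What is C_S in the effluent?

0.328 mol/L

Exit C_R = C_{R0}(1−X) = 2.99×0.245 = 0.7326 mol/L.
In a CSTR the entire volume is at exit conditions, so r_S = 0.176×0.7326^1.5 = 0.1103 and r_T = 1.21×0.7326^2 = 0.6493.
Fraction of consumed R going to S: r_S/(r_S+r_T) = 0.1453.
C_S = 0.1453·C_{R0}·X = 0.1453×2.99×0.755 = 0.328 mol/L.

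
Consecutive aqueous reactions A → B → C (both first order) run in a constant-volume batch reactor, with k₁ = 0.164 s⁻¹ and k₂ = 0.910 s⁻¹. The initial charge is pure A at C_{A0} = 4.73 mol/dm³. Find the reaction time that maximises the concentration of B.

2.30 s

The intermediate peaks when r₁ = r₂, i.e. k₁e^(−k₁t) = k₂e^(−k₂t), giving t_opt = ln(k₂/k₁)/(k₂−k₁).
= ln(0.910/0.164)/(0.910−0.164) = ln(5.549)/0.7460 = 1.714/0.7460 = 2.30 s.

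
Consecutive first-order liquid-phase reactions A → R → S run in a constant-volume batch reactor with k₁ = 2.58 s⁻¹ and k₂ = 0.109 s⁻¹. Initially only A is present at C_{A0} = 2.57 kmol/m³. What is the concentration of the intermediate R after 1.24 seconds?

Solving the coupled first-order balances gives C_R(t) = [k₁/(k₂−k₁)]·C_{A0}·(e^(−k₁t) − e^(−k₂t)).
e^(−k₁t) = e^(−2.58×1.24) = e^(−3.199) = 0.04079; e^(−k₂t) = e^(−0.1352) = 0.8736.
C_R = 2.58×2.57/(0.109−2.58) × (0.04079−0.8736) = (-2.683)×(-0.8328) = 2.235 kmol/m³.

2.23 kmol/m³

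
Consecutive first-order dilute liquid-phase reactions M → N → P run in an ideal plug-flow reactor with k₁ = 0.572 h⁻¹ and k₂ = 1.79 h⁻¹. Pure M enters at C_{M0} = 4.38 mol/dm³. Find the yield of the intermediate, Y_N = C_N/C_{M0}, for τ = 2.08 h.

The intermediate concentration in a first-order A→B→C sequence is C_N = k₁C_{M0}(e^(−k₁τ) − e^(−k₂τ))/(k₂−k₁).
e^(−k₁τ) = e^(−0.572×2.08) = e^(−1.190) = 0.3043; e^(−k₂τ) = e^(−3.723) = 0.02416.
C_N = 0.572×4.38/(1.79−0.572) × (0.3043−0.02416) = 2.057×0.2801 = 0.5762 mol/dm³.
Y_N = C_N/C_{M0} = 0.5762/4.38 = 0.132.

0.132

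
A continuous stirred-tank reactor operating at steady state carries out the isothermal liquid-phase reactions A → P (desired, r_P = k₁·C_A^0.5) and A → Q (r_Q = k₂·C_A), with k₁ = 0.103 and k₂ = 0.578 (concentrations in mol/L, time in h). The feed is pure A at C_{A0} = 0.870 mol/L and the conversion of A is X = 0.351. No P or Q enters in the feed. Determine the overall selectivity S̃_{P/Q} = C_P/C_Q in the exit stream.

0.237

Exit C_A = C_{A0}(1−X) = 0.870×0.649 = 0.5646 mol/L.
Rates in a CSTR are evaluated at the outlet concentration: r_P = 0.103×0.5646^0.5 = 0.07740, r_Q = 0.578×0.5646 = 0.3264.
Overall selectivity = C_P/C_Q = r_Pτ/(r_Qτ) = r_P/r_Q = 0.237.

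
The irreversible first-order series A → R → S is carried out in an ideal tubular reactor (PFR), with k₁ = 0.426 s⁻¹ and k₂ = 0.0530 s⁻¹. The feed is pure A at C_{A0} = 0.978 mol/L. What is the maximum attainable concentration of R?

At the optimum, C_{R,max}/C_{A0} = (k₁/k₂)^[k₂/(k₂−k₁)].
= (0.426/0.0530)^(0.0530/(0.0530−0.426)) = (8.038)^(-0.1421) = 0.7437.
C_{R,max} = 0.7437×0.978 = 0.727 mol/L.

0.727 mol/L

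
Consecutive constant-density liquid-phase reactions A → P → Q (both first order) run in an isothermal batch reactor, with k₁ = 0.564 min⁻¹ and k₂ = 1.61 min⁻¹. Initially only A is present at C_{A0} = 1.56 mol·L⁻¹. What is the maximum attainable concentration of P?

0.310 mol·L⁻¹

At the optimum, C_{P,max}/C_{A0} = (k₁/k₂)^[k₂/(k₂−k₁)].
= (0.564/1.61)^(1.61/(1.61−0.564)) = (0.3503)^(1.539) = 0.1990.
C_{P,max} = 0.1990×1.56 = 0.310 mol·L⁻¹.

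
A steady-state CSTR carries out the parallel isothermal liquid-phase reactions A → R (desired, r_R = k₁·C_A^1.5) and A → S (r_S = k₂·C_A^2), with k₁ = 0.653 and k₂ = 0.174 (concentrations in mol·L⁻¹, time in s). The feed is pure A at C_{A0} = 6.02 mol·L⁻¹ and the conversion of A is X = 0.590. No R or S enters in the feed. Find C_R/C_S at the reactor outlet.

2.39

Exit C_A = C_{A0}(1−X) = 6.02×0.410 = 2.468 mol·L⁻¹.
In a CSTR the entire volume is at exit conditions, so r_R = 0.653×2.468^1.5 = 2.532 and r_S = 0.174×2.468^2 = 1.060.
Overall selectivity = C_R/C_S = r_Rτ/(r_Sτ) = r_R/r_S = 2.39.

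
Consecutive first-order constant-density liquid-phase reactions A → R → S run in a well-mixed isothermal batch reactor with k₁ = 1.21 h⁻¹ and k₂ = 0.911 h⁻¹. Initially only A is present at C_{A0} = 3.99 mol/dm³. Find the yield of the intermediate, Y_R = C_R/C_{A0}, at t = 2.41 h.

Solving the coupled first-order balances gives C_R(t) = [k₁/(k₂−k₁)]·C_{A0}·(e^(−k₁t) − e^(−k₂t)).
e^(−k₁t) = e^(−1.21×2.41) = e^(−2.916) = 0.05414; e^(−k₂t) = e^(−2.196) = 0.1113.
C_R = 1.21×3.99/(0.911−1.21) × (0.05414−0.1113) = (-16.15)×(-0.05716) = 0.9229 mol/dm³.
Y_R = C_R/C_{A0} = 0.9229/3.99 = 0.231.

0.231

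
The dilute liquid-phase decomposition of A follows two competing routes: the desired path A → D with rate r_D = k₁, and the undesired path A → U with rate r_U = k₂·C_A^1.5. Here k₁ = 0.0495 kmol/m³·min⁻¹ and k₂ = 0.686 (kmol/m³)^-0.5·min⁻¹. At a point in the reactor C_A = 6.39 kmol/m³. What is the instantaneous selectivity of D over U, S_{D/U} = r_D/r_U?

S_{D/U} = r_D/r_U = (k₁)/(k₂·C_A^1.5) = (k₁/k₂)·C_A^-1.5.
= (0.0495) / (0.686×6.390^1.5) = 0.04950/11.08 = 0.00447.

0.00447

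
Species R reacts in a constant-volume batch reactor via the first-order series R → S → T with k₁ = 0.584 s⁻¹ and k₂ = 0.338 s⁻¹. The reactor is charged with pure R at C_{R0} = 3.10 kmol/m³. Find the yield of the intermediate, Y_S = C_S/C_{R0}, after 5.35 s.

The intermediate concentration in a first-order A→B→C sequence is C_S = k₁C_{R0}(e^(−k₁t) − e^(−k₂t))/(k₂−k₁).
e^(−k₁t) = e^(−0.584×5.35) = e^(−3.124) = 0.04396; e^(−k₂t) = e^(−1.808) = 0.1639.
C_S = 0.584×3.10/(0.338−0.584) × (0.04396−0.1639) = (-7.359)×(-0.1200) = 0.8829 kmol/m³.
Y_S = C_S/C_{R0} = 0.8829/3.10 = 0.285.

0.285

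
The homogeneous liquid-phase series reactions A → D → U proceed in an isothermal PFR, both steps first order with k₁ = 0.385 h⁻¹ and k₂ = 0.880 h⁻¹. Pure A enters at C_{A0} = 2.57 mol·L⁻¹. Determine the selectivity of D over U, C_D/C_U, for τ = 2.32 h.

0.582

Solving the coupled first-order balances gives C_D(τ) = [k₁/(k₂−k₁)]·C_{A0}·(e^(−k₁τ) − e^(−k₂τ)).
e^(−k₁τ) = e^(−0.385×2.32) = e^(−0.8932) = 0.4093; e^(−k₂τ) = e^(−2.042) = 0.1298.
C_D = 0.385×2.57/(0.880−0.385) × (0.4093−0.1298) = 1.999×0.2795 = 0.5587 mol·L⁻¹.
C_A = C_{A0}e^(−k₁τ) = 1.052 mol·L⁻¹, so C_U = C_{A0}−C_A−C_D = 0.9593 mol·L⁻¹; C_D/C_U = 0.582.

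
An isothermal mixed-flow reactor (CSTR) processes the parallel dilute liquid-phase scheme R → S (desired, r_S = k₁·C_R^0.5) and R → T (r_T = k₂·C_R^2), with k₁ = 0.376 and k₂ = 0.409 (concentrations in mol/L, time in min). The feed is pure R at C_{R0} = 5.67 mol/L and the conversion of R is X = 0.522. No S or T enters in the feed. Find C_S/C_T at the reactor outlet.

0.206

Exit C_R = C_{R0}(1−X) = 5.67×0.478 = 2.710 mol/L.
Rates in a CSTR are evaluated at the outlet concentration: r_S = 0.376×2.710^0.5 = 0.6190, r_T = 0.409×2.710^2 = 3.004.
Overall selectivity = C_S/C_T = r_Sτ/(r_Tτ) = r_S/r_T = 0.206.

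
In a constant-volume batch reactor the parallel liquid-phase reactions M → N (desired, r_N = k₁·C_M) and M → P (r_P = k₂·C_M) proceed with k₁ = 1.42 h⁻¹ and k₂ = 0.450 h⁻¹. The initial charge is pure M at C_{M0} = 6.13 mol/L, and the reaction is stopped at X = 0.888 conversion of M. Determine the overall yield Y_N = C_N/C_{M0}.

C_M = C_{M0}(1−X) = 0.6866 mol/L.
Both paths are first order in M, so the instantaneous fraction to N is constant: dC_N/d(−C_M) = k₁/(k₁+k₂) = 0.7594.
C_N = 0.7594·(C_{M0}−C_M) = 0.7594×5.443 = 4.13 mol/L.
Y_N = C_N/C_{M0} = 4.134/6.13 = 0.674.

0.674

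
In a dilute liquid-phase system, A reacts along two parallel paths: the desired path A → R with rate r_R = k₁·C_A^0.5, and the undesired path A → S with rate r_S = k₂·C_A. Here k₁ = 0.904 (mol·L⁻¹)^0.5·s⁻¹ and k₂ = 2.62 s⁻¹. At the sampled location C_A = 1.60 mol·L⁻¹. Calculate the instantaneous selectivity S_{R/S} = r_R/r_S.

0.273

S_{R/S} = r_R/r_S = (k₁·C_A^0.5)/(k₂·C_A) = (k₁/k₂)·C_A^-0.5.
= (0.904×1.600^0.5) / (2.62×1.600) = 1.143/4.192 = 0.273.
The undesired path is higher order in A, so low C_A (CSTR or dilute feed) favours R.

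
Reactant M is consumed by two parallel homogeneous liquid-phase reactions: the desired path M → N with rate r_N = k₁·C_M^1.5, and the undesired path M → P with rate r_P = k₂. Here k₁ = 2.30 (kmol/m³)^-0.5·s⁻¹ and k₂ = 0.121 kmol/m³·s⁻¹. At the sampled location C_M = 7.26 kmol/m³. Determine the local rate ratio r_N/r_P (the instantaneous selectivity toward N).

372

S_{N/P} = r_N/r_P = (k₁·C_M^1.5)/(k₂) = (k₁/k₂)·C_M^1.5.
= (2.30×7.260^1.5) / (0.121) = 44.99/0.1210 = 372.
Since the desired path is higher order in M, keeping C_M high (PFR or concentrated feed) favours N.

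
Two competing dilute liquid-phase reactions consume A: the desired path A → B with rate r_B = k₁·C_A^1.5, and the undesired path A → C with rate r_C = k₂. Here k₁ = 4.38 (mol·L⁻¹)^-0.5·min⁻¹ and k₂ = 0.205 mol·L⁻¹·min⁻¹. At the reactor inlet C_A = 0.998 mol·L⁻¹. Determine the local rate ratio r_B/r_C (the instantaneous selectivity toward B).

21.3

S_{B/C} = r_B/r_C = (k₁·C_A^1.5)/(k₂) = (k₁/k₂)·C_A^1.5.
= (4.38×0.9980^1.5) / (0.205) = 4.367/0.2050 = 21.3.
Since the desired path is higher order in A, keeping C_A high (PFR or concentrated feed) favours B.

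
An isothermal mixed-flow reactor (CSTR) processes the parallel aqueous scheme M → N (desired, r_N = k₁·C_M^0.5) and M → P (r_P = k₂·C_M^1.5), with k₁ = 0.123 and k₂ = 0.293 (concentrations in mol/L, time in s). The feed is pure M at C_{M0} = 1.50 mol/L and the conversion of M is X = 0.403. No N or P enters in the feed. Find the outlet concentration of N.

0.193 mol/L

Exit C_M = C_{M0}(1−X) = 1.50×0.597 = 0.8955 mol/L.
In a CSTR the entire volume is at exit conditions, so r_N = 0.123×0.8955^0.5 = 0.1164 and r_P = 0.293×0.8955^1.5 = 0.2483.
Fraction of consumed M going to N: r_N/(r_N+r_P) = 0.3192.
C_N = 0.3192·C_{M0}·X = 0.3192×1.50×0.403 = 0.193 mol/L.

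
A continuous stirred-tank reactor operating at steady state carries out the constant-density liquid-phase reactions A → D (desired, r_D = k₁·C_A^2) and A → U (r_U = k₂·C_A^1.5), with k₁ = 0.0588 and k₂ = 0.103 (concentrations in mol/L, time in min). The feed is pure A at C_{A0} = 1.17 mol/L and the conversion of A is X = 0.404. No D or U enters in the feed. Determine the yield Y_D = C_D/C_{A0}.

Exit C_A = C_{A0}(1−X) = 1.17×0.596 = 0.6973 mol/L.
In a CSTR the entire volume is at exit conditions, so r_D = 0.0588×0.6973^2 = 0.02859 and r_U = 0.103×0.6973^1.5 = 0.05998.
Fraction of consumed A going to D: r_D/(r_D+r_U) = 0.3228.
C_D = 0.3228·C_{A0}·X = 0.3228×1.17×0.404 = 0.153 mol/L; Y_D = C_D/C_{A0} = 0.130.

0.130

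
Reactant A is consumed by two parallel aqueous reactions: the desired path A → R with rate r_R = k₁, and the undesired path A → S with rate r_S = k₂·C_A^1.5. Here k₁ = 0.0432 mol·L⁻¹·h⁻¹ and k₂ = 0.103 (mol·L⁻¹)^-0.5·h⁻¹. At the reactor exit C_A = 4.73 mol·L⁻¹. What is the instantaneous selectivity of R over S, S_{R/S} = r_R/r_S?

0.0408

S_{R/S} = r_R/r_S = (k₁)/(k₂·C_A^1.5) = (k₁/k₂)·C_A^-1.5.
= (0.0432) / (0.103×4.730^1.5) = 0.04320/1.060 = 0.0408.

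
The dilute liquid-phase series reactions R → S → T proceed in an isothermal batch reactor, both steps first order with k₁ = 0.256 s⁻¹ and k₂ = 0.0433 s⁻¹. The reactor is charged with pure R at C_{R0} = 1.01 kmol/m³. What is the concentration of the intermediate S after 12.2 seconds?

0.663 kmol/m³

For first-order series with pure R initially, C_S(t) = k₁C_{R0}/(k₂−k₁)·(e^(−k₁t) − e^(−k₂t)).
e^(−k₁t) = e^(−0.256×12.2) = e^(−3.123) = 0.04402; e^(−k₂t) = e^(−0.5283) = 0.5896.
C_S = 0.256×1.01/(0.0433−0.256) × (0.04402−0.5896) = (-1.216)×(-0.5456) = 0.6633 kmol/m³.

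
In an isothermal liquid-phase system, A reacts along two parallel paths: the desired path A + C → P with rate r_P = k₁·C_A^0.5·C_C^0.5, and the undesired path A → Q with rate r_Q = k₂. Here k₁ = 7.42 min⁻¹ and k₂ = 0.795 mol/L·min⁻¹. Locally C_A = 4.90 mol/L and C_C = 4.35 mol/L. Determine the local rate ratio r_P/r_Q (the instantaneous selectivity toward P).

S_{P/Q} = r_P/r_Q = (k₁·C_A^0.5·C_C^0.5)/(k₂) = (k₁/k₂)·C_A^0.5·C_C^0.5.
= (7.42×4.900^0.5×4.350^0.5) / (0.795) = 34.26/0.7950 = 43.1.

43.1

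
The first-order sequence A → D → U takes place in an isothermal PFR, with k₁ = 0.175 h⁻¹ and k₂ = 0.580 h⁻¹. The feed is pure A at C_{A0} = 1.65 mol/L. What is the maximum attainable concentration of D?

0.297 mol/L

At the optimum, C_{D,max}/C_{A0} = (k₁/k₂)^[k₂/(k₂−k₁)].
= (0.175/0.580)^(0.580/(0.580−0.175)) = (0.3017)^(1.432) = 0.1798.
C_{D,max} = 0.1798×1.65 = 0.297 mol/L.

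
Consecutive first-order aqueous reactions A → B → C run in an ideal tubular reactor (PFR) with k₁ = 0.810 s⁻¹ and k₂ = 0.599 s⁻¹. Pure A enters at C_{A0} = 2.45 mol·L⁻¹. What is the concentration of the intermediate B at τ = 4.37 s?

0.413 mol·L⁻¹

The intermediate concentration in a first-order A→B→C sequence is C_B = k₁C_{A0}(e^(−k₁τ) − e^(−k₂τ))/(k₂−k₁).
e^(−k₁τ) = e^(−0.810×4.37) = e^(−3.540) = 0.02902; e^(−k₂τ) = e^(−2.618) = 0.07298.
C_B = 0.810×2.45/(0.599−0.810) × (0.02902−0.07298) = (-9.405)×(-0.04395) = 0.4134 mol·L⁻¹.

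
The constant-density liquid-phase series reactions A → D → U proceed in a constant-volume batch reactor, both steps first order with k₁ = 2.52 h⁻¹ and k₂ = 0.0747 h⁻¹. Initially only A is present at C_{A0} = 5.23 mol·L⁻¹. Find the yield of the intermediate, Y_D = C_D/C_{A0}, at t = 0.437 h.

0.655

For first-order series with pure A initially, C_D(t) = k₁C_{A0}/(k₂−k₁)·(e^(−k₁t) − e^(−k₂t)).
e^(−k₁t) = e^(−2.52×0.437) = e^(−1.101) = 0.3325; e^(−k₂t) = e^(−0.03264) = 0.9679.
C_D = 2.52×5.23/(0.0747−2.52) × (0.3325−0.9679) = (-5.390)×(-0.6354) = 3.425 mol·L⁻¹.
Y_D = C_D/C_{A0} = 3.425/5.23 = 0.655.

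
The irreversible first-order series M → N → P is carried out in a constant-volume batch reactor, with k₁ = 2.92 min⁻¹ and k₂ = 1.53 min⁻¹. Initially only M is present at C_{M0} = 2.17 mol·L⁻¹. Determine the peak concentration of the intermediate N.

At the optimum, C_{N,max}/C_{M0} = (k₁/k₂)^[k₂/(k₂−k₁)].
= (2.92/1.53)^(1.53/(1.53−2.92)) = (1.908)^(-1.101) = 0.4910.
C_{N,max} = 0.4910×2.17 = 1.07 mol·L⁻¹.

1.07 mol·L⁻¹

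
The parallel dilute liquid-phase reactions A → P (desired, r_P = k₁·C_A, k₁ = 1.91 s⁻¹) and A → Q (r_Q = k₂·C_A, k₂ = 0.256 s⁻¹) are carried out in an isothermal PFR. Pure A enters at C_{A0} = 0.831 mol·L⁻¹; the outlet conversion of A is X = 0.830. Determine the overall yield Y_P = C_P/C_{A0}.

C_A = C_{A0}(1−X) = 0.1413 mol·L⁻¹.
Both paths are first order in A, so the instantaneous fraction to P is constant: dC_P/d(−C_A) = k₁/(k₁+k₂) = 0.8818.
C_P = 0.8818·(C_{A0}−C_A) = 0.8818×0.6897 = 0.608 mol·L⁻¹.
Y_P = C_P/C_{A0} = 0.6082/0.831 = 0.732.

0.732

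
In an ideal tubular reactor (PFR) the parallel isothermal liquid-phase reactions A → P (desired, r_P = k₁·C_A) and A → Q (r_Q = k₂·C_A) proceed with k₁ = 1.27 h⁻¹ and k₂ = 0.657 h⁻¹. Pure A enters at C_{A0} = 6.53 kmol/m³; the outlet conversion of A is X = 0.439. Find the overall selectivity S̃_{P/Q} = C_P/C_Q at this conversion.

1.93

C_A = C_{A0}(1−X) = 3.663 kmol/m³.
Both paths are first order in A, so the instantaneous fraction to P is constant: dC_P/d(−C_A) = k₁/(k₁+k₂) = 0.6591.
C_P = 0.6591·(C_{A0}−C_A) = 0.6591×2.867 = 1.89 kmol/m³.
C_Q = (C_{A0}−C_A)−C_P = 0.9774 kmol/m³; S̃_{P/Q} = 1.889/0.9774 = 1.93.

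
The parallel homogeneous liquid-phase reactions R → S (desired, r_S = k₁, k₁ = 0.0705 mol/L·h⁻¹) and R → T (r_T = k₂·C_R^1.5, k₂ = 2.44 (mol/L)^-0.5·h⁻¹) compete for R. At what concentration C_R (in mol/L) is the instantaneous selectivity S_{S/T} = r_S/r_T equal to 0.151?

0.332 mol/L

S_{S/T} = (k₁/k₂)·C_R^-1.5 ⇒ C_R = (S·k₂/k₁)^(1/(-1.5)).
= (0.151×2.44/0.0705)^(-0.6667) = (5.226)^(-0.6667) = 0.332 mol/L.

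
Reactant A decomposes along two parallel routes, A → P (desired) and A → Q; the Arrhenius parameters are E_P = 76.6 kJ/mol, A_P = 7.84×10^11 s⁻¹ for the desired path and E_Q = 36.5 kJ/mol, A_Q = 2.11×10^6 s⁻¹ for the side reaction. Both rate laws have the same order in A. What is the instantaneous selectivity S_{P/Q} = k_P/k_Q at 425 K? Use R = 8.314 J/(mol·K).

4.38

With equal orders, S_{P/Q} = k_P/k_Q = (A_P/A_Q)·exp[(E_Q−E_P)/(RT)].
(E_Q−E_P)/(RT) = (36.5−76.6)×10³/(8.314×425) = -40100/3533 = -11.35.
k_P/k_Q = (7.84×10^11/2.11×10^6)·exp(-11.35) = 3.716×10^5 × 1.179×10^-5 = 4.38.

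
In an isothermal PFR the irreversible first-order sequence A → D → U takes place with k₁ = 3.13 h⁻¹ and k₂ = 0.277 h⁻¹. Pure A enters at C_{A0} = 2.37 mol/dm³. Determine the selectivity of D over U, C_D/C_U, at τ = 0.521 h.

Solving the coupled first-order balances gives C_D(τ) = [k₁/(k₂−k₁)]·C_{A0}·(e^(−k₁τ) − e^(−k₂τ)).
e^(−k₁τ) = e^(−3.13×0.521) = e^(−1.631) = 0.1958; e^(−k₂τ) = e^(−0.1443) = 0.8656.
C_D = 3.13×2.37/(0.277−3.13) × (0.1958−0.8656) = (-2.600)×(-0.6698) = 1.742 mol/dm³.
C_A = C_{A0}e^(−k₁τ) = 0.4640 mol/dm³, so C_U = C_{A0}−C_A−C_D = 0.1644 mol/dm³; C_D/C_U = 10.6.

10.6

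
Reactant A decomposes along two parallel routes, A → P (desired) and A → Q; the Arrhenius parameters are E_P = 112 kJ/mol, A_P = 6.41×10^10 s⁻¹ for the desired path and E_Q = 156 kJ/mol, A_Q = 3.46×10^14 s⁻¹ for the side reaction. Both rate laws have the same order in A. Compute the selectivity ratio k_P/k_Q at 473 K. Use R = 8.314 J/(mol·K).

k_P/k_Q = (A_P/A_Q)·exp[−(E_P−E_Q)/(RT)] = (A_P/A_Q)·exp[(E_Q−E_P)/(RT)].
(E_Q−E_P)/(RT) = (156−112)×10³/(8.314×473) = 44000/3933 = 11.19.
k_P/k_Q = (6.41×10^10/3.46×10^14)·exp(11.19) = 1.853×10^-4 × 72312 = 13.4.

13.4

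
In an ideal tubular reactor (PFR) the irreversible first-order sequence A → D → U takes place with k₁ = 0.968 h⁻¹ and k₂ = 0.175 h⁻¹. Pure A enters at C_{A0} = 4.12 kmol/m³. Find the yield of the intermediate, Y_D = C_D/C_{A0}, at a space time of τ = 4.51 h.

For first-order series with pure A initially, C_D(τ) = k₁C_{A0}/(k₂−k₁)·(e^(−k₁τ) − e^(−k₂τ)).
e^(−k₁τ) = e^(−0.968×4.51) = e^(−4.366) = 0.01271; e^(−k₂τ) = e^(−0.7892) = 0.4542.
C_D = 0.968×4.12/(0.175−0.968) × (0.01271−0.4542) = (-5.029)×(-0.4415) = 2.220 kmol/m³.
Y_D = C_D/C_{A0} = 2.220/4.12 = 0.539.

0.539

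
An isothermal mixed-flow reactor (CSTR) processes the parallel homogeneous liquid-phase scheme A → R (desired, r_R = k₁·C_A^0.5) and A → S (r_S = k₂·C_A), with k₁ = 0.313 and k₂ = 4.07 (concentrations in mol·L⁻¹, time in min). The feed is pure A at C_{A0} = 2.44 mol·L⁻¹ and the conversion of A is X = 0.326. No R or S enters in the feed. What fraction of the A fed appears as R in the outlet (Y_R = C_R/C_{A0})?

Exit C_A = C_{A0}(1−X) = 2.44×0.674 = 1.645 mol·L⁻¹.
In a CSTR the entire volume is at exit conditions, so r_R = 0.313×1.645^0.5 = 0.4014 and r_S = 4.07×1.645 = 6.693.
Fraction of consumed A going to R: r_R/(r_R+r_S) = 0.05658.
C_R = 0.05658·C_{A0}·X = 0.05658×2.44×0.326 = 0.0450 mol·L⁻¹; Y_R = C_R/C_{A0} = 0.0184.

0.0184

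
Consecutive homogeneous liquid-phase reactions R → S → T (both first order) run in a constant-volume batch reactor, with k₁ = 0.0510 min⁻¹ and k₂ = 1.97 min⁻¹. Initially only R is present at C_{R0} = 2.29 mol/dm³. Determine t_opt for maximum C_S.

Setting dC_S/dt = 0 gives t_opt = ln(k₂/k₁)/(k₂−k₁).
= ln(1.97/0.0510)/(1.97−0.0510) = ln(38.63)/1.919 = 3.654/1.919 = 1.90 min.

1.90 min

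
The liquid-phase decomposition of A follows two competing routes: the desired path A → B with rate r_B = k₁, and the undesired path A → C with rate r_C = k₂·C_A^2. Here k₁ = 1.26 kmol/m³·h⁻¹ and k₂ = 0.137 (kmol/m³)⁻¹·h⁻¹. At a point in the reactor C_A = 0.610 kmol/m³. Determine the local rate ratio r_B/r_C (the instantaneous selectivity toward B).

S_{B/C} = r_B/r_C = (k₁)/(k₂·C_A^2) = (k₁/k₂)·C_A^-2.
= (1.26) / (0.137×0.6100^2) = 1.260/0.05098 = 24.7.
The undesired path is higher order in A, so low C_A (CSTR or dilute feed) favours B.

24.7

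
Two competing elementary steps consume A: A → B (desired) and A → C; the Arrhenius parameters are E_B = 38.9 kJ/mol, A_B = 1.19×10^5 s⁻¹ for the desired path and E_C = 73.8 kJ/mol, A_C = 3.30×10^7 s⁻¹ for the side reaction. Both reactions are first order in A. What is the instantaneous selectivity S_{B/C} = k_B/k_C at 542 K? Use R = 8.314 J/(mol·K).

With equal orders, S_{B/C} = k_B/k_C = (A_B/A_C)·exp[(E_C−E_B)/(RT)].
(E_C−E_B)/(RT) = (73.8−38.9)×10³/(8.314×542) = 34900/4506 = 7.745.
k_B/k_C = (1.19×10^5/3.30×10^7)·exp(7.745) = 0.003606 × 2310 = 8.33.
Since E_B < E_C, lowering the temperature improves selectivity toward B.

8.33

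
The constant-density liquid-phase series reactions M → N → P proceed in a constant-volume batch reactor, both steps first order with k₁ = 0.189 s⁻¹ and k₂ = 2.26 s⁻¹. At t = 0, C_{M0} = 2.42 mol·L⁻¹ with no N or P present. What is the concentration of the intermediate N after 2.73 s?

0.131 mol·L⁻¹

Solving the coupled first-order balances gives C_N(t) = [k₁/(k₂−k₁)]·C_{M0}·(e^(−k₁t) − e^(−k₂t)).
e^(−k₁t) = e^(−0.189×2.73) = e^(−0.5160) = 0.5969; e^(−k₂t) = e^(−6.170) = 0.002092.
C_N = 0.189×2.42/(2.26−0.189) × (0.5969−0.002092) = 0.2208×0.5948 = 0.1314 mol·L⁻¹.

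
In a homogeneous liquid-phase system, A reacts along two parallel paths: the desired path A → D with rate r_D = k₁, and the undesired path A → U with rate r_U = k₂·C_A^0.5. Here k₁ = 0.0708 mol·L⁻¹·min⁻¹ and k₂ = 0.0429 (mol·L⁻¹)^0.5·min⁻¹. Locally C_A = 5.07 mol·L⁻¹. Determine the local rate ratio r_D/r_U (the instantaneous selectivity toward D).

S_{D/U} = r_D/r_U = (k₁)/(k₂·C_A^0.5) = (k₁/k₂)·C_A^-0.5.
= (0.0708) / (0.0429×5.070^0.5) = 0.07080/0.09660 = 0.733.

0.733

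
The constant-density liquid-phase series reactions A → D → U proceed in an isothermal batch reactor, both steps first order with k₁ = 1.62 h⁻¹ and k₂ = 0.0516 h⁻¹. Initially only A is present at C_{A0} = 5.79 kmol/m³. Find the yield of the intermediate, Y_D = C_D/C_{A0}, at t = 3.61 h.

The intermediate concentration in a first-order A→B→C sequence is C_D = k₁C_{A0}(e^(−k₁t) − e^(−k₂t))/(k₂−k₁).
e^(−k₁t) = e^(−1.62×3.61) = e^(−5.848) = 0.002885; e^(−k₂t) = e^(−0.1863) = 0.8300.
C_D = 1.62×5.79/(0.0516−1.62) × (0.002885−0.8300) = (-5.980)×(-0.8272) = 4.947 kmol/m³.
Y_D = C_D/C_{A0} = 4.947/5.79 = 0.854.

0.854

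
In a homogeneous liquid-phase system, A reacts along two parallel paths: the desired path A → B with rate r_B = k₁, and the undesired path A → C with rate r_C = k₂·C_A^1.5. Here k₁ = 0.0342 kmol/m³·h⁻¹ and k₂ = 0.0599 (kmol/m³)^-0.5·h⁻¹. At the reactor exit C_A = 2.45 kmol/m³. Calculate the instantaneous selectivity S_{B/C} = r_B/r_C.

S_{B/C} = r_B/r_C = (k₁)/(k₂·C_A^1.5) = (k₁/k₂)·C_A^-1.5.
= (0.0342) / (0.0599×2.450^1.5) = 0.03420/0.2297 = 0.149.
The undesired path is higher order in A, so low C_A (CSTR or dilute feed) favours B.

0.149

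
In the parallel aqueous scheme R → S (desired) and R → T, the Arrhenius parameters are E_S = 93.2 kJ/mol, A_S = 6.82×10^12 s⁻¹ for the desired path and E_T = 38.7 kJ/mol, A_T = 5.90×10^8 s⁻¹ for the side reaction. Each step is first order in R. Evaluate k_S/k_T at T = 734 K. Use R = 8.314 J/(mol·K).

1.53

With equal orders, S_{S/T} = k_S/k_T = (A_S/A_T)·exp[(E_T−E_S)/(RT)].
(E_T−E_S)/(RT) = (38.7−93.2)×10³/(8.314×734) = -54500/6102 = -8.931.
k_S/k_T = (6.82×10^12/5.90×10^8)·exp(-8.931) = 11559 × 1.323×10^-4 = 1.53.
Since E_S > E_T, raising the temperature improves selectivity toward S.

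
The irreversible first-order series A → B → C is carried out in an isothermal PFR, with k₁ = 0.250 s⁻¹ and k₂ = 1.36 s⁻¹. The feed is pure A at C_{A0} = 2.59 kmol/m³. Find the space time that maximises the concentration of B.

The intermediate peaks when r₁ = r₂, i.e. k₁e^(−k₁τ) = k₂e^(−k₂τ), giving τ_opt = ln(k₂/k₁)/(k₂−k₁).
= ln(1.36/0.250)/(1.36−0.250) = ln(5.440)/1.110 = 1.694/1.110 = 1.53 s.

1.53 s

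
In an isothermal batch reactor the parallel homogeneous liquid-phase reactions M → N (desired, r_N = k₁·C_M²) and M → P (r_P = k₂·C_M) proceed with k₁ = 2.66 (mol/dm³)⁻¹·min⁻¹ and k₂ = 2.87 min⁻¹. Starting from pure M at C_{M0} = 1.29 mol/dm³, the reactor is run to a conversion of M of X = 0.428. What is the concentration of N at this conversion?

C_M = C_{M0}(1−X) = 0.7379 mol/dm³.
Along a PFR/batch, dC_P/dC_M = −r_P/(r_N+r_P) = −k₂/(k₂+k₁·C_M).
Integrating from C_{M0} to C_M: C_P = (2.87/2.66)·ln[(2.87+2.66·1.29)/(2.87+2.66·0.738)] = 1.079·ln(6.301/4.833) = 0.2863 mol/dm³.
Then C_N = (C_{M0}−C_M) − C_P = 0.5521 − 0.2863 = 0.2658 mol/dm³.

0.266 mol/dm³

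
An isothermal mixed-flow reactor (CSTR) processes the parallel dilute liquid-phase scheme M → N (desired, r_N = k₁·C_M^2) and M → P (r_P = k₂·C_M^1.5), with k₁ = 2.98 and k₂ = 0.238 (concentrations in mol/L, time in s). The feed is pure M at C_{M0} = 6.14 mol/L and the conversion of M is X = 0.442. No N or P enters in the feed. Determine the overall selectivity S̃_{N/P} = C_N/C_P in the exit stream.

23.2

Exit C_M = C_{M0}(1−X) = 6.14×0.558 = 3.426 mol/L.
In a CSTR the entire volume is at exit conditions, so r_N = 2.98×3.426^2 = 34.98 and r_P = 0.238×3.426^1.5 = 1.509.
Overall selectivity = C_N/C_P = r_Nτ/(r_Pτ) = r_N/r_P = 23.2.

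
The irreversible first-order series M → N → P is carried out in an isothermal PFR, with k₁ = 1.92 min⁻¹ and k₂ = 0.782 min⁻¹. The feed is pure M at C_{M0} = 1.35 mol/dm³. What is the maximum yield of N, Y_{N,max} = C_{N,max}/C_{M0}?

At the optimum, C_{N,max}/C_{M0} = (k₁/k₂)^[k₂/(k₂−k₁)].
= (1.92/0.782)^(0.782/(0.782−1.92)) = (2.455)^(-0.6872) = 0.5394.

0.539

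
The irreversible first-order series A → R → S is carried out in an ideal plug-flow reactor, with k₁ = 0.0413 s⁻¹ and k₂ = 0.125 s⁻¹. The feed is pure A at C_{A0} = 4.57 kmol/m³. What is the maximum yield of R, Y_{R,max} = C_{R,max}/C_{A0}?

Evaluating C_R at τ_opt = ln(k₂/k₁)/(k₂−k₁) gives C_{R,max}/C_{A0} = (k₁/k₂)^[k₂/(k₂−k₁)].
= (0.0413/0.125)^(0.125/(0.125−0.0413)) = (0.3304)^(1.493) = 0.1913.

0.191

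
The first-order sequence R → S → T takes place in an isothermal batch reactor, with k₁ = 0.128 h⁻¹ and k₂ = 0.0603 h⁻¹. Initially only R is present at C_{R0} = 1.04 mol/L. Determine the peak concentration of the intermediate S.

At the optimum, C_{S,max}/C_{R0} = (k₁/k₂)^[k₂/(k₂−k₁)].
= (0.128/0.0603)^(0.0603/(0.0603−0.128)) = (2.123)^(-0.8907) = 0.5115.
C_{S,max} = 0.5115×1.04 = 0.532 mol/L.

0.532 mol/L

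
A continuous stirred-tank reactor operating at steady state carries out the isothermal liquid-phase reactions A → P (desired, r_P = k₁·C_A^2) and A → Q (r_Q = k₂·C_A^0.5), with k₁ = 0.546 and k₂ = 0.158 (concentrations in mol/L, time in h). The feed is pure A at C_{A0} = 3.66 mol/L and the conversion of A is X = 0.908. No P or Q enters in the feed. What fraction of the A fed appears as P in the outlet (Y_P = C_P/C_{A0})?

Exit C_A = C_{A0}(1−X) = 3.66×0.0920 = 0.3367 mol/L.
In a CSTR the entire volume is at exit conditions, so r_P = 0.546×0.3367^2 = 0.06191 and r_Q = 0.158×0.3367^0.5 = 0.09168.
Fraction of consumed A going to P: r_P/(r_P+r_Q) = 0.4031.
C_P = 0.4031·C_{A0}·X = 0.4031×3.66×0.908 = 1.34 mol/L; Y_P = C_P/C_{A0} = 0.366.

0.366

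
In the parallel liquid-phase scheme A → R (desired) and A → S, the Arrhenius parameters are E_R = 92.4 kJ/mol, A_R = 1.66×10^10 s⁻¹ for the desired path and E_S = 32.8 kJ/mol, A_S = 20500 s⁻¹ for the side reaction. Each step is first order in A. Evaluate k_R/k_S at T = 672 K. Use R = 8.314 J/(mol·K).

k_R/k_S = (A_R/A_S)·exp[−(E_R−E_S)/(RT)] = (A_R/A_S)·exp[(E_S−E_R)/(RT)].
(E_S−E_R)/(RT) = (32.8−92.4)×10³/(8.314×672) = -59600/5587 = -10.67.
k_R/k_S = (1.66×10^10/20500)·exp(-10.67) = 8.098×10^5 × 2.329×10^-5 = 18.9.

18.9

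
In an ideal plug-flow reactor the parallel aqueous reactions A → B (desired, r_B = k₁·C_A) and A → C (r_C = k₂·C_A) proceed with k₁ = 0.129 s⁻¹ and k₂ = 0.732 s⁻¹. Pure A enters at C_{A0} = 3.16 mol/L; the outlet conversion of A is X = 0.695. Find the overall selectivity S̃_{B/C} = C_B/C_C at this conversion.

C_A = C_{A0}(1−X) = 0.9638 mol/L.
Both paths are first order in A, so the instantaneous fraction to B is constant: dC_B/d(−C_A) = k₁/(k₁+k₂) = 0.1498.
C_B = 0.1498·(C_{A0}−C_A) = 0.1498×2.196 = 0.329 mol/L.
C_C = (C_{A0}−C_A)−C_B = 1.867 mol/L; S̃_{B/C} = 0.3290/1.867 = 0.176.

0.176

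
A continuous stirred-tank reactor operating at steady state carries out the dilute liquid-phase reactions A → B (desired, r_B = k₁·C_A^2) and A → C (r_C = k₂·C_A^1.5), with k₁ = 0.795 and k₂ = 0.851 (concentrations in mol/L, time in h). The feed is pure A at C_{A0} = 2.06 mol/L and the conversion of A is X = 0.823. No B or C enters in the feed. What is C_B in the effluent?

0.611 mol/L

Exit C_A = C_{A0}(1−X) = 2.06×0.177 = 0.3646 mol/L.
Rates in a CSTR are evaluated at the outlet concentration: r_B = 0.795×0.3646^2 = 0.1057, r_C = 0.851×0.3646^1.5 = 0.1874.
Fraction of consumed A going to B: r_B/(r_B+r_C) = 0.3607.
C_B = 0.3607·C_{A0}·X = 0.3607×2.06×0.823 = 0.611 mol/L.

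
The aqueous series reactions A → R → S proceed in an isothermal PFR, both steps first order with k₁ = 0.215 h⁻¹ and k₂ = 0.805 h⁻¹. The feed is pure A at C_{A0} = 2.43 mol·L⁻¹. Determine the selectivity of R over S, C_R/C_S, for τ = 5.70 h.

Solving the coupled first-order balances gives C_R(τ) = [k₁/(k₂−k₁)]·C_{A0}·(e^(−k₁τ) − e^(−k₂τ)).
e^(−k₁τ) = e^(−0.215×5.70) = e^(−1.226) = 0.2936; e^(−k₂τ) = e^(−4.589) = 0.01017.
C_R = 0.215×2.43/(0.805−0.215) × (0.2936−0.01017) = 0.8855×0.2834 = 0.2510 mol·L⁻¹.
C_A = C_{A0}e^(−k₁τ) = 0.7135 mol·L⁻¹, so C_S = C_{A0}−C_A−C_R = 1.466 mol·L⁻¹; C_R/C_S = 0.171.

0.171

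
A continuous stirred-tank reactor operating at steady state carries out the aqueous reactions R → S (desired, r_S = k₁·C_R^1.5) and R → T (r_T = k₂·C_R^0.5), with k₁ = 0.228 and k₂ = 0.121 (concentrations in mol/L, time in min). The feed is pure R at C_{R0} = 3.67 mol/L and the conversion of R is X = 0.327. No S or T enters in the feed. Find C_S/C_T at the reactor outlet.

Exit C_R = C_{R0}(1−X) = 3.67×0.673 = 2.470 mol/L.
A CSTR operates uniformly at the exit composition, giving r_S = 0.8850 and r_T = 0.1902 (each k·C_R^n at C_R = 2.470).
Overall selectivity = C_S/C_T = r_Sτ/(r_Tτ) = r_S/r_T = 4.65.

4.65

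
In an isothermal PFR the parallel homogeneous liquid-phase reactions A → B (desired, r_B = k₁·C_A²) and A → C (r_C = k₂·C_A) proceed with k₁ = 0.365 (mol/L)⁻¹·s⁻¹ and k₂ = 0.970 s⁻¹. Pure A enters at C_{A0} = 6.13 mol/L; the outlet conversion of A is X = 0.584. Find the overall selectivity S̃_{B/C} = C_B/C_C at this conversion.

1.57

C_A = C_{A0}(1−X) = 2.550 mol/L.
Along a PFR/batch, dC_C/dC_A = −r_C/(r_B+r_C) = −k₂/(k₂+k₁·C_A).
Integrating from C_{A0} to C_A: C_C = (0.970/0.365)·ln[(0.970+0.365·6.13)/(0.970+0.365·2.55)] = 2.658·ln(3.207/1.901) = 1.390 mol/L.
Then C_B = (C_{A0}−C_A) − C_C = 3.580 − 1.390 = 2.189 mol/L.
S̃_{B/C} = C_B/C_C = 2.189/1.390 = 1.57.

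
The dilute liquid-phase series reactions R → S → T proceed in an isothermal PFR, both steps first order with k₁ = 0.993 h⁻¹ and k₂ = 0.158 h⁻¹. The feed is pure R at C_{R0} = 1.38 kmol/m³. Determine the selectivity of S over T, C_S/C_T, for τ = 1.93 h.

The intermediate concentration in a first-order A→B→C sequence is C_S = k₁C_{R0}(e^(−k₁τ) − e^(−k₂τ))/(k₂−k₁).
e^(−k₁τ) = e^(−0.993×1.93) = e^(−1.916) = 0.1471; e^(−k₂τ) = e^(−0.3049) = 0.7372.
C_S = 0.993×1.38/(0.158−0.993) × (0.1471−0.7372) = (-1.641)×(-0.5900) = 0.9683 kmol/m³.
C_R = C_{R0}e^(−k₁τ) = 0.2030 kmol/m³, so C_T = C_{R0}−C_R−C_S = 0.2086 kmol/m³; C_S/C_T = 4.64.

4.64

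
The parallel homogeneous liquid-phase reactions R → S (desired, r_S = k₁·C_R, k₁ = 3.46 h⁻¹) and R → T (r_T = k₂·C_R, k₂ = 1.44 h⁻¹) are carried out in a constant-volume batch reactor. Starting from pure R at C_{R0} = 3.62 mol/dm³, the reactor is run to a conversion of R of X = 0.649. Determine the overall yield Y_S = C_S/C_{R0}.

C_R = C_{R0}(1−X) = 1.271 mol/dm³.
Both paths are first order in R, so the instantaneous fraction to S is constant: dC_S/d(−C_R) = k₁/(k₁+k₂) = 0.7061.
C_S = 0.7061·(C_{R0}−C_R) = 0.7061×2.349 = 1.66 mol/dm³.
Y_S = C_S/C_{R0} = 1.659/3.62 = 0.458.

0.458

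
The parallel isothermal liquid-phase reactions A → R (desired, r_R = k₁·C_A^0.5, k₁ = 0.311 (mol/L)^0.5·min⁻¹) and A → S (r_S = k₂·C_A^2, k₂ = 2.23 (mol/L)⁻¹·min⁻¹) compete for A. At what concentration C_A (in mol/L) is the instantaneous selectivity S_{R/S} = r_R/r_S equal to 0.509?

S_{R/S} = (k₁/k₂)·C_A^-1.5 ⇒ C_A = (S·k₂/k₁)^(1/(-1.5)).
= (0.509×2.23/0.311)^(-0.6667) = (3.650)^(-0.6667) = 0.422 mol/L.

0.422 mol/L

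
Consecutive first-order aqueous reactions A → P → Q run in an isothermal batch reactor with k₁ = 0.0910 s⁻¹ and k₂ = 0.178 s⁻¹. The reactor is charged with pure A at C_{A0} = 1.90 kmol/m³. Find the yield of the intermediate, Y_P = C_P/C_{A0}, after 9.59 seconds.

0.247

For first-order series with pure A initially, C_P(t) = k₁C_{A0}/(k₂−k₁)·(e^(−k₁t) − e^(−k₂t)).
e^(−k₁t) = e^(−0.0910×9.59) = e^(−0.8727) = 0.4178; e^(−k₂t) = e^(−1.707) = 0.1814.
C_P = 0.0910×1.90/(0.178−0.0910) × (0.4178−0.1814) = 1.987×0.2364 = 0.4699 kmol/m³.
Y_P = C_P/C_{A0} = 0.4699/1.90 = 0.247.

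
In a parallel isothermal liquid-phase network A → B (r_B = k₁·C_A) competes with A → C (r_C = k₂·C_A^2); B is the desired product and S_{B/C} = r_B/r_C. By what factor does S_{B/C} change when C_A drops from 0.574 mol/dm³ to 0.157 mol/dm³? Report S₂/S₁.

3.66

S_{B/C} = (k₁/k₂)·C_A⁻¹, so S₂/S₁ = (C_{A,2}/C_{A,1})⁻¹.
= 0.574/0.157 = 3.66.
Selectivity toward B rises as C_A falls — low-concentration operation is favoured.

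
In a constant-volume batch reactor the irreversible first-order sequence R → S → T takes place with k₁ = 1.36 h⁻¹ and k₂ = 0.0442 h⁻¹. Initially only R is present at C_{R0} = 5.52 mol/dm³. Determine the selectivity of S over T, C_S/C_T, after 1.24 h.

The intermediate concentration in a first-order A→B→C sequence is C_S = k₁C_{R0}(e^(−k₁t) − e^(−k₂t))/(k₂−k₁).
e^(−k₁t) = e^(−1.36×1.24) = e^(−1.686) = 0.1852; e^(−k₂t) = e^(−0.05481) = 0.9467.
C_S = 1.36×5.52/(0.0442−1.36) × (0.1852−0.9467) = (-5.705)×(-0.7615) = 4.345 mol/dm³.
C_R = C_{R0}e^(−k₁t) = 1.022 mol/dm³, so C_T = C_{R0}−C_R−C_S = 0.1532 mol/dm³; C_S/C_T = 28.4.

28.4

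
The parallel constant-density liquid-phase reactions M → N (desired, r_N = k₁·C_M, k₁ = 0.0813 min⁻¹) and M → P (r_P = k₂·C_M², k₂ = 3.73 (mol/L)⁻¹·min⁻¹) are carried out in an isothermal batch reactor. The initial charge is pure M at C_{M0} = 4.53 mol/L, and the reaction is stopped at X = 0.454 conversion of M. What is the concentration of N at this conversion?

0.0131 mol/L

C_M = C_{M0}(1−X) = 2.473 mol/L.
Along a PFR/batch, dC_N/dC_M = −r_N/(r_N+r_P) = −k₁/(k₁+k₂·C_M).
Integrating from C_{M0} to C_M: C_N = (0.0813/3.73)·ln[(0.0813+3.73·4.53)/(0.0813+3.73·2.47)] = 0.02180·ln(16.98/9.307) = 0.01310 mol/L.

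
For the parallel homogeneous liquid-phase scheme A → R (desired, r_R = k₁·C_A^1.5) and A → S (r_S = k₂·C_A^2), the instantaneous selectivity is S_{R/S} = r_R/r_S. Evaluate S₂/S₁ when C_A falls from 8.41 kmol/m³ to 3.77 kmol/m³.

S_{R/S} = (k₁/k₂)·C_A^-0.5, so S₂/S₁ = (C_{A,2}/C_{A,1})^-0.5.
= (3.77/8.41)^(-0.5) = (0.4483)^(-0.5) = 1.49.
Selectivity toward R rises as C_A falls — low-concentration operation is favoured.

1.49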